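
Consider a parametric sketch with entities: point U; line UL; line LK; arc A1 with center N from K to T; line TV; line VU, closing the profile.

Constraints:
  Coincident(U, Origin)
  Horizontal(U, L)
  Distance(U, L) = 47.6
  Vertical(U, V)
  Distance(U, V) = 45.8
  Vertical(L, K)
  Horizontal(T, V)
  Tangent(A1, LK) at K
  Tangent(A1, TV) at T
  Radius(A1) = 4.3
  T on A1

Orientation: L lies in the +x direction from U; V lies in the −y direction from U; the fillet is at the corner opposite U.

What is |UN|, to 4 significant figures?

59.98

U is at the origin; U and L share the same y with |UL| = 47.6 and L on the +x side, so L = (47.60, 0.000). U and V share the same x with |UV| = 45.8 and V on the −y side, so V = (0.000, -45.80). The virtual corner opposite U is at (47.60, -45.80). The tangent condition forces NK to be normal to LK and tangency of A1 to TV means the radius NT is perpendicular to TV, with radius 4.3, so the center N sits 4.3 in from both sides at N = (43.30, -41.50). Then |UN| = |N − U| = 59.98.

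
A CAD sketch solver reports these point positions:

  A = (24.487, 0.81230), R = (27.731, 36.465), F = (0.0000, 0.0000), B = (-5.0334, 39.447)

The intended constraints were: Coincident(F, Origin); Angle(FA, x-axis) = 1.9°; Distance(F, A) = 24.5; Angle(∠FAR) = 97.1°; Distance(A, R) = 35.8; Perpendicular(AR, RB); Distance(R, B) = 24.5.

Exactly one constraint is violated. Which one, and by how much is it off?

Distance(R, B) = 24.5 — off by 8.40.

F = (0.00, 0.00) ✓; FA at 1.900° ✓; |FA| = 24.50 ✓; ∠FAR = 97.10° ✓; |AR| = 35.80 ✓; ∠(AR, RB) = 90.00° ✓; |RB| = 32.90 ✗.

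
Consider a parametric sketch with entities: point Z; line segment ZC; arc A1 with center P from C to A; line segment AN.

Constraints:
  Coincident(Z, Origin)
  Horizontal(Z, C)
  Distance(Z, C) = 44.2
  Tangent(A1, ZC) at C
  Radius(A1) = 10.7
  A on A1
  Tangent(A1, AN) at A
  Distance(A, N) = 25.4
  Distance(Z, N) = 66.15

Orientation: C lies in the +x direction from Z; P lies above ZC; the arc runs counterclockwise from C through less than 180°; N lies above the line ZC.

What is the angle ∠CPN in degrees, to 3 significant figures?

155°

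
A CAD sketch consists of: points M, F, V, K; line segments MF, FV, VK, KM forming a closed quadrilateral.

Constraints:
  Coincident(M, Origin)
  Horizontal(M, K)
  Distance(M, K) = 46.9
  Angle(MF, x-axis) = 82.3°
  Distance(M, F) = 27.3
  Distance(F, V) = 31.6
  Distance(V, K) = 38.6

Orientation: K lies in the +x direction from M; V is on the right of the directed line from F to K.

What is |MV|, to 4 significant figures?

9.490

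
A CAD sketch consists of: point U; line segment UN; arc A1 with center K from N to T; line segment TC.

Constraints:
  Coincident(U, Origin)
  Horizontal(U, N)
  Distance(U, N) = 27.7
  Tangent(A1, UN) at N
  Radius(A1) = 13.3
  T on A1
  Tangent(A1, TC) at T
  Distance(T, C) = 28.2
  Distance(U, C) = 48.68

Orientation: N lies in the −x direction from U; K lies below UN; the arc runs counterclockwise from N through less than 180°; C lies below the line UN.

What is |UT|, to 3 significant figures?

43.8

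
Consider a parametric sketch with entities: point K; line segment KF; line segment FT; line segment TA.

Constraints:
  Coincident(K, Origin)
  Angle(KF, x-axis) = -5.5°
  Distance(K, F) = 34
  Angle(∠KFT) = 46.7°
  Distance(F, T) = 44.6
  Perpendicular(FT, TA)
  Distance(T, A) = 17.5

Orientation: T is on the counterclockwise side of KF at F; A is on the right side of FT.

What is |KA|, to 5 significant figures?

47.302

∠KFT = 46.7°, so FT runs at -5.5° + (180° − 46.7°) = 127.80° from the x-axis; with |FT| = 44.6, T = F + 44.6·(cos 127.80°, sin 127.80°) = (6.5078, 31.982). FT ⟂ TA; with |TA| = 17.5 on the right of FT, A = T + 17.5·(0.79016, 0.61291) = (20.336, 42.708). Then |KA| = |A − K| = 47.302.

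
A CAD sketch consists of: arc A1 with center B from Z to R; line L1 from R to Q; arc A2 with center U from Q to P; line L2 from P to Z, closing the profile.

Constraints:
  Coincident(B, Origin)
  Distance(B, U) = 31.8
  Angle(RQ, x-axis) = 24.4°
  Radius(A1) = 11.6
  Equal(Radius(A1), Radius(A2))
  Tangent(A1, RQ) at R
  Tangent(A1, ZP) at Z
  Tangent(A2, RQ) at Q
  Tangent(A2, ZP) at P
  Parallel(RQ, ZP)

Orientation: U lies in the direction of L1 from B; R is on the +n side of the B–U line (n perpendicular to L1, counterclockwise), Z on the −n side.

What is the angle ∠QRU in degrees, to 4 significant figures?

20.04°

The slot axis is L1's direction at 24.4°, so u = (cos 24.4°, sin 24.4°) = (0.9107, 0.4131) and n = (−sin 24.4°, cos 24.4°) = (-0.4131, 0.9107). B is at the origin and U lies 31.8 along u from B, so U = 31.8·u = (28.96, 13.14). Tangency of A1 to both parallel lines with radius 11.6 puts R and Z at B ± 11.6·n: R = (-4.792, 10.56), Z = (4.792, -10.56). Equal radii place Q and P the same way about U: Q = U + 11.6·n = (24.17, 23.70), P = U − 11.6·n = (33.75, 2.573). Then cos ∠QRU = RQ·RU / (|RQ||RU|), giving 20.04°.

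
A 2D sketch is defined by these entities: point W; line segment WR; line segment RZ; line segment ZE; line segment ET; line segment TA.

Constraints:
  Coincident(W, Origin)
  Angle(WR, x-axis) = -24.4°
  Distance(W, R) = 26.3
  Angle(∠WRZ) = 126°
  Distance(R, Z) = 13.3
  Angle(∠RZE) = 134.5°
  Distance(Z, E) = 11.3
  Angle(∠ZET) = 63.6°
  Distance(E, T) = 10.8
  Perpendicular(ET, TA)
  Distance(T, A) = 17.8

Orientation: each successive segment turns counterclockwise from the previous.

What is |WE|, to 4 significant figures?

38.99

W is at the origin; WR runs at -24.4° with length 26.3, so R = (23.95, -10.86). ∠WRZ = 126.0° gives RZ at 29.60° from the x-axis; with |RZ| = 13.3, Z = (35.52, -4.295). ∠RZE = 134.5° gives ZE at 75.10° from the x-axis; with |ZE| = 11.3, E = (38.42, 6.625). Then |WE| = |E − W| = 38.99.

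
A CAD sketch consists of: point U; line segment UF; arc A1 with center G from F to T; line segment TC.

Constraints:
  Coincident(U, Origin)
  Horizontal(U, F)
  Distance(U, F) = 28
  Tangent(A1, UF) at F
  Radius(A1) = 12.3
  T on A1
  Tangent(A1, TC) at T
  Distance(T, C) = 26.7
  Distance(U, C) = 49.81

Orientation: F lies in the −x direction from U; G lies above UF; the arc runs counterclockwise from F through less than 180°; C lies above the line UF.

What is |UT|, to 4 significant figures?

23.95

U is at the origin; U and F share the same y with |UF| = 28.0 and F on the −x side, so F = (-28.00, 0.000). Tangency of A1 to UF means the radius GF is perpendicular to UF, so G = F + (0, 12.3) = (-28.00, 12.30). Since GT ⟂ TC (tangency), |GC| = √(12.3² + 26.7²) = 29.40 regardless of where T sits on A1. So C lies on both circle(U, 49.81) and circle(G, 29.40); the above-UF intersection is C = (-27.26, 41.69). T is the foot of the tangent from C: T = (-16.70, 17.16).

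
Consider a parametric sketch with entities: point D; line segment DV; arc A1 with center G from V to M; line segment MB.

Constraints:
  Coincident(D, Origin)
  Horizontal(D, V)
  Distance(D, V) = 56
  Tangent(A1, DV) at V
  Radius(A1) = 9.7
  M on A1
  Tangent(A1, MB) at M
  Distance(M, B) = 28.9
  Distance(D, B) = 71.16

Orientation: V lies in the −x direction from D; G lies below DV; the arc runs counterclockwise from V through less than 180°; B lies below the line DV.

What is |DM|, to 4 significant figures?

66.52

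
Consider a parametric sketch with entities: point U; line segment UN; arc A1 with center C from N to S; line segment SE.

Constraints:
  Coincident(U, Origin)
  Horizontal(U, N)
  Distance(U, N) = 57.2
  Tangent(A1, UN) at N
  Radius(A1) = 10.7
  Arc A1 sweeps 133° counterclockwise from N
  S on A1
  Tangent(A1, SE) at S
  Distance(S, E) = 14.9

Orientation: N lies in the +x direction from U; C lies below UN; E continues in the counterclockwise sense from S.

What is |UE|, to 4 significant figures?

66.18

On A1, N sits at bearing 90° from C; a 133° counterclockwise sweep puts S at bearing 223°, so S = C + 10.7·(cos 223°, sin 223°) = (49.37, -18.00). Tangency of A1 to SE means the radius CS is perpendicular to SE, so SE runs along (−sin 223°, cos 223°); with |SE| = 14.9, E = (59.54, -28.89). Then |UE| = |E − U| = 66.18.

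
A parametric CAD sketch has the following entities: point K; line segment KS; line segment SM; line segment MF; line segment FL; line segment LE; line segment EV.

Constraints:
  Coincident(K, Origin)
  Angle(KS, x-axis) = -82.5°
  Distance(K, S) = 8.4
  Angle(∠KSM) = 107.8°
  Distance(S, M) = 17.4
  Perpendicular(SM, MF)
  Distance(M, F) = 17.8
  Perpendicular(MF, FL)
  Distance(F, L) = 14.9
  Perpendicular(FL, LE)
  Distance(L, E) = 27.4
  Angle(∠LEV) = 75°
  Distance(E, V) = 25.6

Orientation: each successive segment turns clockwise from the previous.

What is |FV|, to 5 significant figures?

22.982

K is at the origin; KS runs at -82.5° with length 8.4, so S = (1.0964, -8.3281). ∠KSM = 107.8° gives SM at -154.70° from the x-axis; with |SM| = 17.4, M = (-14.635, -15.764). The perpendicularity gives MF at right angles to SM, so MF runs at 115.30°; with |MF| = 17.8, F = (-22.242, 0.32851). The perpendicularity gives FL at right angles to MF, so FL runs at 25.300°; with |FL| = 14.9, L = (-8.7708, 6.6961). FL ⟂ LE, so LE runs at -64.700°; with |LE| = 27.4, E = (2.9388, -18.076). ∠LEV = 75.0° gives EV at -169.70° from the x-axis; with |EV| = 25.6, V = (-22.249, -22.653). Then |FV| = |V − F| = 22.982.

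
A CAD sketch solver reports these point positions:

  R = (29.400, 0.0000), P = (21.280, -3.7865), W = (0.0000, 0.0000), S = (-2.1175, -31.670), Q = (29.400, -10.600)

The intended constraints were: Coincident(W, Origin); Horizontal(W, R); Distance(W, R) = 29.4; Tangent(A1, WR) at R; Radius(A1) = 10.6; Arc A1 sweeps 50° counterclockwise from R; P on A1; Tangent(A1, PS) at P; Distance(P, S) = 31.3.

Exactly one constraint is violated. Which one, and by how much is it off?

Distance(P, S) = 31.3 — off by 5.10.

W = (0.00, 0.00) ✓; W.y = 0.00, R.y = 0.00 ✓; |WR| = 29.40 ✓; ∠(QR, RW) = 90.00° ✓; |QR| = 10.60 ✓; bearing(Q→P) − bearing(Q→R) = 50.00° ✓; |QP| = 10.60 ✓; ∠(QP, PS) = 90.00° ✓; |PS| = 36.40 ✗.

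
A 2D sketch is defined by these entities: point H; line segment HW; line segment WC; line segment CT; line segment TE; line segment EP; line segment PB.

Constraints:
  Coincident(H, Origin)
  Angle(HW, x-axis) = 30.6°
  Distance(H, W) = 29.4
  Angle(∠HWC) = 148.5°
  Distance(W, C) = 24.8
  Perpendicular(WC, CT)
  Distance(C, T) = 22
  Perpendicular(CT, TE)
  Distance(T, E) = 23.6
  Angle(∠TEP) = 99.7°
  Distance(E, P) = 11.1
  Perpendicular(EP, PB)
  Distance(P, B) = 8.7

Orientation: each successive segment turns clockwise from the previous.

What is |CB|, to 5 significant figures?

19.428

∠TEP = 99.7° gives EP at 98.800° from the x-axis; with |EP| = 11.1, P = (24.462, 3.9190). EP is perpendicular to PB, so PB runs at 8.8000°; with |PB| = 8.7, B = (33.060, 5.2500). Then |CB| = |B − C| = 19.428.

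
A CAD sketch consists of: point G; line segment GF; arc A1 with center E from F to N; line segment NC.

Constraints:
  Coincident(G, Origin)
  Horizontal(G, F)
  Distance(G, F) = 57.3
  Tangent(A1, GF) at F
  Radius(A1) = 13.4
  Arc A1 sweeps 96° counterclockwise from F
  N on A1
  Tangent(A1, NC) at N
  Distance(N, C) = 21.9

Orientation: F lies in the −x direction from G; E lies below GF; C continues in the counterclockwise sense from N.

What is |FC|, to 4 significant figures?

38.21

G is at the origin; G and F share the same y with |GF| = 57.3 and F on the −x side, so F = (-57.30, 0.000). A1 meets GF tangentially, so EF is at right angles to GF, so E = F + (0, -13.4) = (-57.30, -13.40). On A1, F sits at bearing 90° from E; a 96° counterclockwise sweep puts N at bearing 186°, so N = E + 13.4·(cos 186°, sin 186°) = (-70.63, -14.80). A1 meets NC tangentially, so EN is at right angles to NC, so NC runs along (−sin 186°, cos 186°); with |NC| = 21.9, C = (-68.34, -36.58). Then |FC| = |C − F| = 38.21.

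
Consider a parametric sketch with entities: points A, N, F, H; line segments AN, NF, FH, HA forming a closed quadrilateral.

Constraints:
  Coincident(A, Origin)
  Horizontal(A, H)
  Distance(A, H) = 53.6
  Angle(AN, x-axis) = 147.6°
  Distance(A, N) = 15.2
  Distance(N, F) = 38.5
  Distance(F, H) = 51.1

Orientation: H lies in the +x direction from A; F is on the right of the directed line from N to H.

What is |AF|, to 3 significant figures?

25.4

Checks: |NF| = 38.50 ✓; |FH| = 51.10 ✓.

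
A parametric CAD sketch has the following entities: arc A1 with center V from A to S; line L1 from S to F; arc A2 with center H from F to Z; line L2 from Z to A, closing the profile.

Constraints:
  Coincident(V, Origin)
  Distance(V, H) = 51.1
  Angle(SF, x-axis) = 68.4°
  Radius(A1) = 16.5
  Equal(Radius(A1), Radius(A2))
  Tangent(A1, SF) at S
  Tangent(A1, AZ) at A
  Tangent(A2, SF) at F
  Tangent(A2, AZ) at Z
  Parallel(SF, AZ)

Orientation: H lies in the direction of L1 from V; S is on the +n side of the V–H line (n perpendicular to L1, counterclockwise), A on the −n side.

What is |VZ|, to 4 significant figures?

53.70

Tangency of A1 to both parallel lines with radius 16.5 puts S and A at V ± 16.5·n: S = (-15.34, 6.074), A = (15.34, -6.074). Equal radii place F and Z the same way about H: F = H + 16.5·n = (3.470, 53.59), Z = H − 16.5·n = (34.15, 41.44). Then |VZ| = |Z − V| = 53.70.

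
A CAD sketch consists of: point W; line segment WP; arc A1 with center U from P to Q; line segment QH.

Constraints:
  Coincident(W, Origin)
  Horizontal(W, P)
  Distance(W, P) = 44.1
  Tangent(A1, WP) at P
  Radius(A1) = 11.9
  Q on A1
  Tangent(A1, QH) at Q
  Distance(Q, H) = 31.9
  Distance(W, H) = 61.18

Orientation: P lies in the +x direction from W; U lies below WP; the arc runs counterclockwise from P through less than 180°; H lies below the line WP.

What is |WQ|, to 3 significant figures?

35.8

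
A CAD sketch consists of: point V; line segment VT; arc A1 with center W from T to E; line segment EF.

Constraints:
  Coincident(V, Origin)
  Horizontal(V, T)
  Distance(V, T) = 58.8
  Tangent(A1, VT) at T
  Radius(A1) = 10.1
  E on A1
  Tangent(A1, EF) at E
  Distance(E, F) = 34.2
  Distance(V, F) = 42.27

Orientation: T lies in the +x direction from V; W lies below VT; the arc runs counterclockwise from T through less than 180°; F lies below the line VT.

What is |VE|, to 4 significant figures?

51.09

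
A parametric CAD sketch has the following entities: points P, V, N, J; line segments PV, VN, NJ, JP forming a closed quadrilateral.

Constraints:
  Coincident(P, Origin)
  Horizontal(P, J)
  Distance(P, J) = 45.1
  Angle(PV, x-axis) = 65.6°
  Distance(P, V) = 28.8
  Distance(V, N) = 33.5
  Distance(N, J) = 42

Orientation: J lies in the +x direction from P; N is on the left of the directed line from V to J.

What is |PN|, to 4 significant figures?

58.96

Checks: |VN| = 33.50 ✓; |NJ| = 42.00 ✓.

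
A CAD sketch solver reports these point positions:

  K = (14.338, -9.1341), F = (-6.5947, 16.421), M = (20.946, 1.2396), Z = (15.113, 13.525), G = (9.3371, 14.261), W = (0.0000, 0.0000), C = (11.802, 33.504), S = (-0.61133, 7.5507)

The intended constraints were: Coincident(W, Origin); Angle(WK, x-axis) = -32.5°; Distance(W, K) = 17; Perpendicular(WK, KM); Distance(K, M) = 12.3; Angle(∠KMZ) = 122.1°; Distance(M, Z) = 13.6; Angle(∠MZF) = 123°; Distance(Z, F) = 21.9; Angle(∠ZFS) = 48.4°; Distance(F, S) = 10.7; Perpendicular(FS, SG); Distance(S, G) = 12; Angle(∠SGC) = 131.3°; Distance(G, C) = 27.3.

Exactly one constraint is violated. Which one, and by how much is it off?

Distance(G, C) = 27.3 — off by 7.90.

W = (0.00, 0.00) ✓; WK at -32.50° ✓; |WK| = 17.00 ✓; ∠(WK, KM) = 90.00° ✓; |KM| = 12.30 ✓; ∠KMZ = 122.1° ✓; |MZ| = 13.60 ✓; ∠MZF = 123.0° ✓; |ZF| = 21.90 ✓; ∠ZFS = 48.40° ✓; |FS| = 10.70 ✓; ∠(FS, SG) = 90.00° ✓; |SG| = 12.00 ✓; ∠SGC = 131.3° ✓; |GC| = 19.40 ✗.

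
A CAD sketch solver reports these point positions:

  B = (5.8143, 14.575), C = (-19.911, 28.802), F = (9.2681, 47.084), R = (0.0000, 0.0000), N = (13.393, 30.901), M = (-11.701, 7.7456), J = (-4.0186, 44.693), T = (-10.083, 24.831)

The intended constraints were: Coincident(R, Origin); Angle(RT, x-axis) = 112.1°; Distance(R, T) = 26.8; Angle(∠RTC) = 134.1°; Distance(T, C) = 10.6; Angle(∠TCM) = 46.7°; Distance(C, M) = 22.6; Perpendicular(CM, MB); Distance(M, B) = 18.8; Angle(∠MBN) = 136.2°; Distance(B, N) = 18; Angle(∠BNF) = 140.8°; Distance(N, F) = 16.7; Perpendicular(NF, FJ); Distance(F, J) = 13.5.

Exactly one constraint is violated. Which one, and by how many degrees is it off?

Perpendicular(NF, FJ) — off by 4.10°.

R = (0.00, 0.00) ✓; RT at 112.1° ✓; |RT| = 26.80 ✓; ∠RTC = 134.1° ✓; |TC| = 10.60 ✓; ∠TCM = 46.70° ✓; |CM| = 22.60 ✓; ∠(CM, MB) = 90.00° ✓; |MB| = 18.80 ✓; ∠MBN = 136.2° ✓; |BN| = 18.00 ✓; ∠BNF = 140.8° ✓; |NF| = 16.70 ✓; ∠(NF, FJ) = 85.90° ✗; |FJ| = 13.50 ✓.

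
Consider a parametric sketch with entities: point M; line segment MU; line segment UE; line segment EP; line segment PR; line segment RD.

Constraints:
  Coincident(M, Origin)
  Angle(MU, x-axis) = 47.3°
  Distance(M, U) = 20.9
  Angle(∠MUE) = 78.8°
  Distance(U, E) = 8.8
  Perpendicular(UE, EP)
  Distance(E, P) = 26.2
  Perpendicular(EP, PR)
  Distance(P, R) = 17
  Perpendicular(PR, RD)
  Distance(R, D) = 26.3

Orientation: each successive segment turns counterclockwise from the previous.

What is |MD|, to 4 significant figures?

23.97

M is at the origin; MU runs at 47.3° with length 20.9, so U = (14.17, 15.36). ∠MUE = 78.8° gives UE at 148.5° from the x-axis; with |UE| = 8.8, E = (6.670, 19.96). The perpendicularity gives EP at right angles to UE, so EP runs at -121.5°; with |EP| = 26.2, P = (-7.019, -2.381). The perpendicularity gives PR at right angles to EP, so PR runs at -31.50°; with |PR| = 17.0, R = (7.476, -11.26). PR is perpendicular to RD, so RD runs at 58.50°; with |RD| = 26.3, D = (21.22, 11.16). Then |MD| = |D − M| = 23.97.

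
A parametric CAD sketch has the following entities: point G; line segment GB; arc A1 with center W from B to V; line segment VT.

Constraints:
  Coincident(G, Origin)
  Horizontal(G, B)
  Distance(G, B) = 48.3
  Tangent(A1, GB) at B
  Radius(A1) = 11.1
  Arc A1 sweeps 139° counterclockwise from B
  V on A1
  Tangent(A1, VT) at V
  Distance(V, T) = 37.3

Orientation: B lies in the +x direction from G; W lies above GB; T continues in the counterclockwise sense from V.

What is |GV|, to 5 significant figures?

58.896

G is at the origin; GB is horizontal with |GB| = 48.3 and B on the +x side, so B = (48.300, 0.0000). The tangent condition forces WB to be normal to GB, so W = B + (0, 11.1) = (48.300, 11.100). On A1, B sits at bearing -90° from W; a 139° counterclockwise sweep puts V at bearing 49°, so V = W + 11.1·(cos 49°, sin 49°) = (55.582, 19.477). Then |GV| = |V − G| = 58.896.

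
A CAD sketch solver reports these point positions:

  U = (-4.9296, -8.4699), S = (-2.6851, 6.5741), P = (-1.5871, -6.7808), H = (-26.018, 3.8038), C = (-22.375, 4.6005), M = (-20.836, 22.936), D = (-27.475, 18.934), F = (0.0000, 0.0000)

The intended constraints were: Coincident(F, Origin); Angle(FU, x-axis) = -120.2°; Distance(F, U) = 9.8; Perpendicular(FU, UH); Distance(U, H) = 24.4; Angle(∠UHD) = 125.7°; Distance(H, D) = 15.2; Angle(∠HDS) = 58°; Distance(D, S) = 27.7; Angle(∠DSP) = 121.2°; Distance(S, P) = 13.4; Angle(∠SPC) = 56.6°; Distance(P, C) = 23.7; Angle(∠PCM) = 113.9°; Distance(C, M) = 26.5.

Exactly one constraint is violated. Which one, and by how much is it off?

Distance(C, M) = 26.5 — off by 8.10.

F = (0.00, 0.00) ✓; FU at -120.2° ✓; |FU| = 9.800 ✓; ∠(FU, UH) = 90.00° ✓; |UH| = 24.40 ✓; ∠UHD = 125.7° ✓; |HD| = 15.20 ✓; ∠HDS = 58.00° ✓; |DS| = 27.70 ✓; ∠DSP = 121.2° ✓; |SP| = 13.40 ✓; ∠SPC = 56.60° ✓; |PC| = 23.70 ✓; ∠PCM = 113.9° ✓; |CM| = 18.40 ✗.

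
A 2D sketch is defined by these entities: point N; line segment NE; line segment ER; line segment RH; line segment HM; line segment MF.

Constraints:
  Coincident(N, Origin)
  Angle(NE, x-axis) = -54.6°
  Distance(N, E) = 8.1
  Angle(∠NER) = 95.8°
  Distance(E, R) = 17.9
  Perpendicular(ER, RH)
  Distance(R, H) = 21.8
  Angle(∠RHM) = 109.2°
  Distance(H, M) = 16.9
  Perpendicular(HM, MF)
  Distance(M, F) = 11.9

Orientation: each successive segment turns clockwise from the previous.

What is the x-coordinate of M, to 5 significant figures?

-14.788

ER is perpendicular to RH, so RH runs at 131.20°; with |RH| = 21.8, H = (-23.135, -1.9904). ∠RHM = 109.2° gives HM at 60.400° from the x-axis; with |HM| = 16.9, M = (-14.788, 12.704). So M.x = -14.788.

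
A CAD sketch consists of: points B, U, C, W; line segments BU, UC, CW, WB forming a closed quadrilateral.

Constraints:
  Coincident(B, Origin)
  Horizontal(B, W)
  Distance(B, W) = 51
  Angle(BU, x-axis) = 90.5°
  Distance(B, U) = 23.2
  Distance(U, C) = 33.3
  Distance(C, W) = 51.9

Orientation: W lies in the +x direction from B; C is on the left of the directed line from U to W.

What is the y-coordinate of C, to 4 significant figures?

44.93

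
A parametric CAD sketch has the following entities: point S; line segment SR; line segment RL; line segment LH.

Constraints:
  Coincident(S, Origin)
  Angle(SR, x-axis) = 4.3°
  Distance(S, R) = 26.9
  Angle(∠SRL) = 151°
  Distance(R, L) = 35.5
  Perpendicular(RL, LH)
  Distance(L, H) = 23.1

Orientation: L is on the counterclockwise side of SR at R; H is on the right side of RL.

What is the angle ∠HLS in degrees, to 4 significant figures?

102.5°

S is at the origin; SR runs at 4.3° with length 26.9, so R = 26.9·(cos 4.3°, sin 4.3°) = (26.82, 2.017). ∠SRL = 151.0°, so RL runs at 4.3° + (180° − 151.0°) = 33.30° from the x-axis; with |RL| = 35.5, L = R + 35.5·(cos 33.30°, sin 33.30°) = (56.50, 21.51). RL is perpendicular to LH; with |LH| = 23.1 on the right of RL, H = L + 23.1·(0.5490, -0.8358) = (69.18, 2.200). Then cos ∠HLS = LH·LS / (|LH||LS|), giving 102.5°.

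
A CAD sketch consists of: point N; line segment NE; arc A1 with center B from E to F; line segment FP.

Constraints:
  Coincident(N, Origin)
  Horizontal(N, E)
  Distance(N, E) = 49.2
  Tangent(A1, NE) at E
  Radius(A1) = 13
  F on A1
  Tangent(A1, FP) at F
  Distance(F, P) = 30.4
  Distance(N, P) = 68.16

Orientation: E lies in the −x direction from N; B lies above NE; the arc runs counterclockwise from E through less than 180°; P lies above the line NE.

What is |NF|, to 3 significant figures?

41.7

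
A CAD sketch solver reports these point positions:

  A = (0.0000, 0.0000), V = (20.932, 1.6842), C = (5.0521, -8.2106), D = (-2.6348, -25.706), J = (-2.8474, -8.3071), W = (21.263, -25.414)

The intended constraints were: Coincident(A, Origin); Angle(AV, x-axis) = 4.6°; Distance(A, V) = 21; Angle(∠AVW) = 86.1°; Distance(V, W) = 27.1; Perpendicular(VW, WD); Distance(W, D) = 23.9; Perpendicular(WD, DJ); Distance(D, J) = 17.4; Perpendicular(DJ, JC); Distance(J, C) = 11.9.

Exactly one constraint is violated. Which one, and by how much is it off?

Distance(J, C) = 11.9 — off by 4.00.

A = (0.00, 0.00) ✓; AV at 4.600° ✓; |AV| = 21.00 ✓; ∠AVW = 86.10° ✓; |VW| = 27.10 ✓; ∠(VW, WD) = 90.00° ✓; |WD| = 23.90 ✓; ∠(WD, DJ) = 90.00° ✓; |DJ| = 17.40 ✓; ∠(DJ, JC) = 90.00° ✓; |JC| = 7.900 ✗.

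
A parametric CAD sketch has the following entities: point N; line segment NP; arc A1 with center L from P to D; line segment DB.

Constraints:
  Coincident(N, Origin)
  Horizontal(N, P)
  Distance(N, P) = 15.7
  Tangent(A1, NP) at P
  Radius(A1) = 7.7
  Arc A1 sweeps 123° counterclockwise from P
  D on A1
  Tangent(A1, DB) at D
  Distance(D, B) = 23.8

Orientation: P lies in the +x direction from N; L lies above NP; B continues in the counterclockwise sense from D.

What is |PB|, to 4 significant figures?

32.51

N is at the origin; NP is horizontal with |NP| = 15.7 and P on the +x side, so P = (15.70, 0.000). A1 meets NP tangentially, so LP is at right angles to NP, so L = P + (0, 7.7) = (15.70, 7.700). On A1, P sits at bearing -90° from L; a 123° counterclockwise sweep puts D at bearing 33°, so D = L + 7.7·(cos 33°, sin 33°) = (22.16, 11.89). Since A1 is tangent to DB there, LD ⟂ DB, so DB runs along (−sin 33°, cos 33°); with |DB| = 23.8, B = (9.195, 31.85). Then |PB| = |B − P| = 32.51.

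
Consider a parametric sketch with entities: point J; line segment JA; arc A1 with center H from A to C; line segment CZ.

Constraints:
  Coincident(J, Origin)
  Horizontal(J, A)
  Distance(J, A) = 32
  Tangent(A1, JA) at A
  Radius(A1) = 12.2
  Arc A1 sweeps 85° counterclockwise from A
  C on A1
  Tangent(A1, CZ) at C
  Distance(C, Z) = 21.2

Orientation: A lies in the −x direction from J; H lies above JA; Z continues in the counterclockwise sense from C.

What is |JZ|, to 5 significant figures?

36.938

On A1, A sits at bearing -90° from H; an 85° counterclockwise sweep puts C at bearing -5°, so C = H + 12.2·(cos -5°, sin -5°) = (-19.846, 11.137). Tangency of A1 to CZ means the radius HC is perpendicular to CZ, so CZ runs along (−sin -5°, cos -5°); with |CZ| = 21.2, Z = (-17.999, 32.256). Then |JZ| = |Z − J| = 36.938.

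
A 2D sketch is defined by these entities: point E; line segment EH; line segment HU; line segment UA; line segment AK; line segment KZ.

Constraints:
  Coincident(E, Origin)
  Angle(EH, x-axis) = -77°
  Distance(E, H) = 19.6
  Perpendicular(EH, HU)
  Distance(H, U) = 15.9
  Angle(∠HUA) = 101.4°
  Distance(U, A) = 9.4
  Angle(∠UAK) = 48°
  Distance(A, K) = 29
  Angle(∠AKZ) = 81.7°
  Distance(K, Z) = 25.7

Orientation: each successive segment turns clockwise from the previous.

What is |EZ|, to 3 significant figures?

46.0

E is at the origin; EH runs at -77.0° with length 19.6, so H = (4.41, -19.1). The perpendicularity gives HU at right angles to EH, so HU runs at -167°; with |HU| = 15.9, U = (-11.1, -22.7). ∠HUA = 101.4° gives UA at 114° from the x-axis; with |UA| = 9.4, A = (-15.0, -14.1). ∠UAK = 48.0° gives AK at -17.6° from the x-axis; with |AK| = 29.0, K = (12.7, -22.9). ∠AKZ = 81.7° gives KZ at -116° from the x-axis; with |KZ| = 25.7, Z = (1.45, -46.0). Then |EZ| = |Z − E| = 46.0.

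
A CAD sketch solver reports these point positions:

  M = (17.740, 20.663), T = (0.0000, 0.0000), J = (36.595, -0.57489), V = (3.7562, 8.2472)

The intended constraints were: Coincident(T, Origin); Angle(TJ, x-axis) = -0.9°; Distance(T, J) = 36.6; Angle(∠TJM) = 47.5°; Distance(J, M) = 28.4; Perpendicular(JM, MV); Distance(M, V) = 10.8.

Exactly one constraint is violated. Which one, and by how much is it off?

Distance(M, V) = 10.8 — off by 7.90.

T = (0.00, 0.00) ✓; TJ at -0.9000° ✓; |TJ| = 36.60 ✓; ∠TJM = 47.50° ✓; |JM| = 28.40 ✓; ∠(JM, MV) = 90.00° ✓; |MV| = 18.70 ✗.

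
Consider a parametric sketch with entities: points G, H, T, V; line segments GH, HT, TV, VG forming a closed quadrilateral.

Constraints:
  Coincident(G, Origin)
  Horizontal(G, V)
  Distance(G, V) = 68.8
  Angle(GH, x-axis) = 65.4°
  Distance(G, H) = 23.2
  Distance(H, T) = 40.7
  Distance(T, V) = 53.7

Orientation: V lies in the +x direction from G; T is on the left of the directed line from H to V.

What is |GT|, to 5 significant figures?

62.254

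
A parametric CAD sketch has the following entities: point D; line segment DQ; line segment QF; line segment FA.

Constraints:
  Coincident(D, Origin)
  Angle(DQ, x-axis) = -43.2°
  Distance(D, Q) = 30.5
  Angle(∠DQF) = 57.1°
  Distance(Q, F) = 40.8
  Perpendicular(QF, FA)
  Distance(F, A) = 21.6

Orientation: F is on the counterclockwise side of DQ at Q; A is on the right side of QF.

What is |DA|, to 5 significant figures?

53.065

D is at the origin; DQ runs at -43.2° with length 30.5, so Q = 30.5·(cos -43.2°, sin -43.2°) = (22.234, -20.879). ∠DQF = 57.1°, so QF runs at -43.2° + (180° − 57.1°) = 79.700° from the x-axis; with |QF| = 40.8, F = Q + 40.8·(cos 79.700°, sin 79.700°) = (29.529, 19.264). The perpendicularity gives FA at right angles to QF; with |FA| = 21.6 on the right of QF, A = F + 21.6·(0.98389, -0.17880) = (50.781, 15.402). Then |DA| = |A − D| = 53.065.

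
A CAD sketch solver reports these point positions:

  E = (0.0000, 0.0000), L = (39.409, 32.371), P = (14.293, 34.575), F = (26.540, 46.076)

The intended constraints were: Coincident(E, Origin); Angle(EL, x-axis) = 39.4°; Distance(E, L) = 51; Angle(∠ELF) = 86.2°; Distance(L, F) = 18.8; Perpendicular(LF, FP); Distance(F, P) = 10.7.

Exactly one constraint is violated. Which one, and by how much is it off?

Distance(F, P) = 10.7 — off by 6.10.

E = (0.00, 0.00) ✓; EL at 39.40° ✓; |EL| = 51.00 ✓; ∠ELF = 86.20° ✓; |LF| = 18.80 ✓; ∠(LF, FP) = 90.00° ✓; |FP| = 16.80 ✗.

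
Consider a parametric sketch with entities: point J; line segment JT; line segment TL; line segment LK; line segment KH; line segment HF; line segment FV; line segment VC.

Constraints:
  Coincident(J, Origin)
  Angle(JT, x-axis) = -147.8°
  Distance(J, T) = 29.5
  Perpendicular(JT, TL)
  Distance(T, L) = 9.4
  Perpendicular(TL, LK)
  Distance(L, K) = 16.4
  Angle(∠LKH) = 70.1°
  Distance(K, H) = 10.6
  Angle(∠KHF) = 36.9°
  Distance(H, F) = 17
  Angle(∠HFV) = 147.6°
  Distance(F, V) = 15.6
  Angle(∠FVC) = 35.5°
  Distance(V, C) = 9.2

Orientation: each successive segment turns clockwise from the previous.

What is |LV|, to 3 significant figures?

24.5

∠KHF = 36.9° gives HF at 139° from the x-axis; with |HF| = 17.0, F = (-26.7, 1.73). ∠HFV = 147.6° gives FV at 107° from the x-axis; with |FV| = 15.6, V = (-31.2, 16.7). Then |LV| = |V − L| = 24.5.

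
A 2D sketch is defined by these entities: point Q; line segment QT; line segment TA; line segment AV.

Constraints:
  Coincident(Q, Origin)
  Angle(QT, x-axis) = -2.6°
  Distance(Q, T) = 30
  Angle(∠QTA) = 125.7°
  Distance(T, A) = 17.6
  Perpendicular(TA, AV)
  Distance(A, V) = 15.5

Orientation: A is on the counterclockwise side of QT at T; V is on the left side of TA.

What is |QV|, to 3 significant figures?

36.2

Q is at the origin; QT runs at -2.6° with length 30.0, so T = 30.0·(cos -2.6°, sin -2.6°) = (30.0, -1.36). ∠QTA = 125.7°, so TA runs at -2.6° + (180° − 125.7°) = 51.7° from the x-axis; with |TA| = 17.6, A = T + 17.6·(cos 51.7°, sin 51.7°) = (40.9, 12.5). TA ⟂ AV; with |AV| = 15.5 on the left of TA, V = A + 15.5·(-0.785, 0.620) = (28.7, 22.1). Then |QV| = |V − Q| = 36.2.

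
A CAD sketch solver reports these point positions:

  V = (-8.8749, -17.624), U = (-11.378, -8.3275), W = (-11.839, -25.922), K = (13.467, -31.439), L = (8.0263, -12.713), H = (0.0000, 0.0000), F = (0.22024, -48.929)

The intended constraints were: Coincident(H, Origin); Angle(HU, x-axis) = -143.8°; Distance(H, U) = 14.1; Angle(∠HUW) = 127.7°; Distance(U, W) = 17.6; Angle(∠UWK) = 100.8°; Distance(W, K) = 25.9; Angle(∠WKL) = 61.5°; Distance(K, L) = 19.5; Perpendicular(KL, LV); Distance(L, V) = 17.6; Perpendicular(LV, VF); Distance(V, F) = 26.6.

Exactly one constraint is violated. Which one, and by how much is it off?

Distance(V, F) = 26.6 — off by 6.00.

H = (0.00, 0.00) ✓; HU at -143.8° ✓; |HU| = 14.10 ✓; ∠HUW = 127.7° ✓; |UW| = 17.60 ✓; ∠UWK = 100.8° ✓; |WK| = 25.90 ✓; ∠WKL = 61.50° ✓; |KL| = 19.50 ✓; ∠(KL, LV) = 90.00° ✓; |LV| = 17.60 ✓; ∠(LV, VF) = 90.00° ✓; |VF| = 32.60 ✗.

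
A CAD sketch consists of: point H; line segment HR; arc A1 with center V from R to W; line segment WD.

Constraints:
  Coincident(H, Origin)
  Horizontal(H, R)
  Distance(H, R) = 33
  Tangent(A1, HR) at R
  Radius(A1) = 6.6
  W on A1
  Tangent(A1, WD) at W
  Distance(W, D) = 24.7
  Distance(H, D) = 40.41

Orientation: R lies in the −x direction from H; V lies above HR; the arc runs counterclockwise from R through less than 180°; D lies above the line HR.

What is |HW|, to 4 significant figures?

27.17

H is at the origin; H and R share the same y with |HR| = 33.0 and R on the −x side, so R = (-33.00, 0.000). The tangent condition forces VR to be normal to HR, so V = R + (0, 6.6) = (-33.00, 6.600). Since VW ⟂ WD (tangency), |VD| = √(6.6² + 24.7²) = 25.57 regardless of where W sits on A1. So D lies on both circle(H, 40.41) and circle(V, 25.57); the above-HR intersection is D = (-25.77, 31.12). W is the foot of the tangent from D: W = (-26.40, 6.432).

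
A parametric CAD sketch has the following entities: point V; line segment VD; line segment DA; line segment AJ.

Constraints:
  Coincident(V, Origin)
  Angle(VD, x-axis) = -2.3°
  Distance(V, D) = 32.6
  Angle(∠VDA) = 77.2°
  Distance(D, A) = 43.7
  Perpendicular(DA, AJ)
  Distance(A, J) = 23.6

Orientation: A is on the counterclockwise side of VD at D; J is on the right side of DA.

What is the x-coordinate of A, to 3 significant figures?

24.6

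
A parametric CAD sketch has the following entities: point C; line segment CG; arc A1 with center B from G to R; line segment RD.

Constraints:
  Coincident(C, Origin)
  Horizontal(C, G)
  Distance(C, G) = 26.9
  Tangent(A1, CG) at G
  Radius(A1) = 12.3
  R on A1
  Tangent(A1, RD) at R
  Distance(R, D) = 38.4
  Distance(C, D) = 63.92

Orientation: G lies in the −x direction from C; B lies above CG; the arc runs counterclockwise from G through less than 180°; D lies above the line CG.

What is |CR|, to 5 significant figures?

25.609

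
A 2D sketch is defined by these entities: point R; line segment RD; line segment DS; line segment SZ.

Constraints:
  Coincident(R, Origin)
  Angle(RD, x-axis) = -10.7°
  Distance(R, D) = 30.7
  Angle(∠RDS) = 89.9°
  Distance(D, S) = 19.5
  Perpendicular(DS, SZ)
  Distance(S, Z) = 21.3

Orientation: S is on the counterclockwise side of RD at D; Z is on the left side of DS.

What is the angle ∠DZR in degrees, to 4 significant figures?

73.32°

R is at the origin; RD runs at -10.7° with length 30.7, so D = 30.7·(cos -10.7°, sin -10.7°) = (30.17, -5.700). ∠RDS = 89.9°, so DS runs at -10.7° + (180° − 89.9°) = 79.40° from the x-axis; with |DS| = 19.5, S = D + 19.5·(cos 79.40°, sin 79.40°) = (33.75, 13.47). DS is perpendicular to SZ; with |SZ| = 21.3 on the left of DS, Z = S + 21.3·(-0.9829, 0.1840) = (12.82, 17.39). Then cos ∠DZR = ZD·ZR / (|ZD||ZR|), giving 73.32°.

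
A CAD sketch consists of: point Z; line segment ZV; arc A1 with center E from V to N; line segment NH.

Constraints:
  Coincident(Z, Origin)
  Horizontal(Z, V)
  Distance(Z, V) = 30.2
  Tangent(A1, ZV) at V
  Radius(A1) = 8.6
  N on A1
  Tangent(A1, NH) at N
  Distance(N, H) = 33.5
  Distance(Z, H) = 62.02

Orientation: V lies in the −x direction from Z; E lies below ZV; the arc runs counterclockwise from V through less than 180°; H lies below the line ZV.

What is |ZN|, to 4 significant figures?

38.72

Z is at the origin; Z and V share the same y with |ZV| = 30.2 and V on the −x side, so V = (-30.20, 0.000). A1 meets ZV tangentially, so EV is at right angles to ZV, so E = V + (0, -8.6) = (-30.20, -8.600). Since EN ⟂ NH (tangency), |EH| = √(8.6² + 33.5²) = 34.59 regardless of where N sits on A1. So H lies on both circle(Z, 62.02) and circle(E, 34.59); the below-ZV intersection is H = (-49.60, -37.23). N is the foot of the tangent from H: N = (-38.30, -5.698).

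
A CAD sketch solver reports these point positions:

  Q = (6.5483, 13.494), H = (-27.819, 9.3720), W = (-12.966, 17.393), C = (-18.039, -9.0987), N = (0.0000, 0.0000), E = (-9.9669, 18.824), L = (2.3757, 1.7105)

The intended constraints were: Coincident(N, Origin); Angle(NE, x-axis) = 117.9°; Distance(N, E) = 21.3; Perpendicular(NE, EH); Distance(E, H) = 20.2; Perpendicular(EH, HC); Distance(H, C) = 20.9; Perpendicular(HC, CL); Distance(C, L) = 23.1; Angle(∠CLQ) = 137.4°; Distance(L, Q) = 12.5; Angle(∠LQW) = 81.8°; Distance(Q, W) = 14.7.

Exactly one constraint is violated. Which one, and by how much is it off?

Distance(Q, W) = 14.7 — off by 5.20.

N = (0.00, 0.00) ✓; NE at 117.9° ✓; |NE| = 21.30 ✓; ∠(NE, EH) = 90.00° ✓; |EH| = 20.20 ✓; ∠(EH, HC) = 90.00° ✓; |HC| = 20.90 ✓; ∠(HC, CL) = 90.00° ✓; |CL| = 23.10 ✓; ∠CLQ = 137.4° ✓; |LQ| = 12.50 ✓; ∠LQW = 81.80° ✓; |QW| = 19.90 ✗.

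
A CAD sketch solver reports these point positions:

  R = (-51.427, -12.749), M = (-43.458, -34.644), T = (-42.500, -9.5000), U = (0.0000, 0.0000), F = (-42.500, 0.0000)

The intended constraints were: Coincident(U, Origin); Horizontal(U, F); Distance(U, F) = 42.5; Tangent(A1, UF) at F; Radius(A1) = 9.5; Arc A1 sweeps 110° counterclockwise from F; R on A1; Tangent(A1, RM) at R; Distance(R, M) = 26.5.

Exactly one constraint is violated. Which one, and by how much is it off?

Distance(R, M) = 26.5 — off by 3.20.

U = (0.00, 0.00) ✓; U.y = 0.00, F.y = 0.00 ✓; |UF| = 42.50 ✓; ∠(TF, FU) = 90.00° ✓; |TF| = 9.500 ✓; bearing(T→R) − bearing(T→F) = 110.0° ✓; |TR| = 9.500 ✓; ∠(TR, RM) = 90.00° ✓; |RM| = 23.30 ✗.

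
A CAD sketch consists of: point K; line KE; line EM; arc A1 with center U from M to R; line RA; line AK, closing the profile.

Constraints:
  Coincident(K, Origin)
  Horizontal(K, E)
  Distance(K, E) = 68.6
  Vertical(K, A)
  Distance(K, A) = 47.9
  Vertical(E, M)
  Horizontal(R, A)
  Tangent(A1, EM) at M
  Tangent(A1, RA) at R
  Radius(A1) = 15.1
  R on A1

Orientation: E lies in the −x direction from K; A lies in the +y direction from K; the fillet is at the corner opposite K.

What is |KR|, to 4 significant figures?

71.81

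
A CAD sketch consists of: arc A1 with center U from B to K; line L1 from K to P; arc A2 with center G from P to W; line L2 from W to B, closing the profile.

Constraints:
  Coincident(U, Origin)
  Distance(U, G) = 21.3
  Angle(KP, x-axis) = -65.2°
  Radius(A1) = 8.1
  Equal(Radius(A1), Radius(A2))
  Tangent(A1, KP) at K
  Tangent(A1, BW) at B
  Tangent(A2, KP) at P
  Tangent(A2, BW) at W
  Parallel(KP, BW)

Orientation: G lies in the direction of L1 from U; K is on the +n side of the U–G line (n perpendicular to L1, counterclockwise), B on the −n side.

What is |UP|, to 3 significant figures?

22.8

The slot axis is L1's direction at -65.2°, so u = (cos -65.2°, sin -65.2°) = (0.419, -0.908) and n = (−sin -65.2°, cos -65.2°) = (0.908, 0.419). U is at the origin and G lies 21.3 along u from U, so G = 21.3·u = (8.93, -19.3). Tangency of A1 to both parallel lines with radius 8.1 puts K and B at U ± 8.1·n: K = (7.35, 3.40), B = (-7.35, -3.40). Equal radii place P and W the same way about G: P = G + 8.1·n = (16.3, -15.9), W = G − 8.1·n = (1.58, -22.7). Then |UP| = |P − U| = 22.8.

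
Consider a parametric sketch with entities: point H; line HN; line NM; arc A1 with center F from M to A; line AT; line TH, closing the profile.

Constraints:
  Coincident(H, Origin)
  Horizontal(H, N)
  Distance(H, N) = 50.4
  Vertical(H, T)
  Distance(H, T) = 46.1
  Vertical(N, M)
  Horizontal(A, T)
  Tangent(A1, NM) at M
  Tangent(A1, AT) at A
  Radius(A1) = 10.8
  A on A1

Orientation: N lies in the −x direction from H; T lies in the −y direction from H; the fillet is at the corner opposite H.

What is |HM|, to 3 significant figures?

61.5

H is at the origin; H and N share the same y with |HN| = 50.4 and N on the −x side, so N = (-50.4, 0.00). H and T share the same x with |HT| = 46.1 and T on the −y side, so T = (0.00, -46.1). The virtual corner opposite H is at (-50.4, -46.1). A1 meets NM tangentially, so FM is at right angles to NM and the tangent condition forces FA to be normal to AT, with radius 10.8, so the center F sits 10.8 in from both sides at F = (-39.6, -35.3). That places the tangent points at M = (-50.4, -35.3) on NM and A = (-39.6, -46.1) on AT. Then |HM| = |M − H| = 61.5.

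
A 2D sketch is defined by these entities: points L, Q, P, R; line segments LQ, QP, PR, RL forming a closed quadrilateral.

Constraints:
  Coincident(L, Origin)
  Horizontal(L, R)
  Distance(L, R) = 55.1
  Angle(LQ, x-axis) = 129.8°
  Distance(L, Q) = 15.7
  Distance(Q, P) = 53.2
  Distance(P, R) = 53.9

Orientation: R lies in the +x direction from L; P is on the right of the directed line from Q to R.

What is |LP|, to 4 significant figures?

38.03

Checks: |QP| = 53.20 ✓; |PR| = 53.90 ✓.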